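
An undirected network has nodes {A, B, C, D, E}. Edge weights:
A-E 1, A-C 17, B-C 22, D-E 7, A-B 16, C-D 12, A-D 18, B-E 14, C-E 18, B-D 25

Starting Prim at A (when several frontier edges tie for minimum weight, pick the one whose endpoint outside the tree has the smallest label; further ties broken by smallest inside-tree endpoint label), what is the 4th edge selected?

B-E

Grow the tree from A using Prim:
Step 1: cheapest edge leaving the tree is A-E (1); add E.
Step 2: cheapest edge leaving the tree is D-E (7); add D.
Step 3: cheapest edge leaving the tree is C-D (12); add C.
Step 4: cheapest edge leaving the tree is B-E (14); add B.
The 4th edge added is B-E.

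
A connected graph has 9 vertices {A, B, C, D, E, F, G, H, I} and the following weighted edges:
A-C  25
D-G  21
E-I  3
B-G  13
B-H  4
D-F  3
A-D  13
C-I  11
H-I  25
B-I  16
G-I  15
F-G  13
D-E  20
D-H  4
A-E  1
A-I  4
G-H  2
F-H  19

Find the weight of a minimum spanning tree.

Kruskal: consider edges lightest-first.
A-E (1): add — endpoints in different components.
G-H (2): add — endpoints in different components.
D-F (3): add — endpoints in different components.
E-I (3): add — endpoints in different components.
A-I (4): skip — A and I already connected.
B-H (4): add — endpoints in different components.
D-H (4): add — endpoints in different components.
C-I (11): add — endpoints in different components.
A-D (13): add — endpoints in different components.
MST edges: A-E, G-H, D-F, E-I, B-H, D-H, C-I, A-D; total weight 1+2+3+3+4+4+11+13 = 41.

41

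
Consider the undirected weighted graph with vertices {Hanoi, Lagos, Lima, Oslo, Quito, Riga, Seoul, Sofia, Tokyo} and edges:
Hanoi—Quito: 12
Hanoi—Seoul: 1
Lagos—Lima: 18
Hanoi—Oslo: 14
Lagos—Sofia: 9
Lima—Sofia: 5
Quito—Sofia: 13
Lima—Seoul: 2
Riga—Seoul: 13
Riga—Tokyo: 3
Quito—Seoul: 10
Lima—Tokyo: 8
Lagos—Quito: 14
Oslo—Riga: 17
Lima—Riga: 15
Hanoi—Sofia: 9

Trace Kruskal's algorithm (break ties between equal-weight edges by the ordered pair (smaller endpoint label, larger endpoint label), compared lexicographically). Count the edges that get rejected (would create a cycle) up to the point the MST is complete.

Sort edges by weight, then run Kruskal:
Hanoi—Seoul (1): add — endpoints in different components.
Lima—Seoul (2): add — endpoints in different components.
Riga—Tokyo (3): add — endpoints in different components.
Lima—Sofia (5): add — endpoints in different components.
Lima—Tokyo (8): add — endpoints in different components.
Hanoi—Sofia (9): skip — Hanoi and Sofia already connected.
Lagos—Sofia (9): add — endpoints in different components.
Quito—Seoul (10): add — endpoints in different components.
Hanoi—Quito (12): skip — Hanoi and Quito already connected.
Quito—Sofia (13): skip — Quito and Sofia already connected.
Riga—Seoul (13): skip — Seoul and Riga already connected.
Hanoi—Oslo (14): add — endpoints in different components.
Edges rejected before the tree was complete: 4.

4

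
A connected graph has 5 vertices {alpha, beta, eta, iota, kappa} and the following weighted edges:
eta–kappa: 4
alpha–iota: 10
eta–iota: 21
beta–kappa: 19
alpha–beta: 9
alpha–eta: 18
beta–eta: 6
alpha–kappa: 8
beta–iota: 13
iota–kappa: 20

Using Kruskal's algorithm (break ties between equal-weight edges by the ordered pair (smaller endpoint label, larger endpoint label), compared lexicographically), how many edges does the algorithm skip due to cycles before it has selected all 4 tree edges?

Kruskal: consider edges lightest-first.
eta–kappa (4): add. Components now {beta} {iota} {eta,kappa} {alpha}
beta–eta (6): add. Components now {beta,eta,kappa} {iota} {alpha}
alpha–kappa (8): add. Components now {alpha,beta,eta,kappa} {iota}
alpha–beta (9): skip — beta and alpha already connected.
alpha–iota (10): add. Components now {alpha,beta,eta,iota,kappa}
Edges rejected before the tree was complete: 1.

1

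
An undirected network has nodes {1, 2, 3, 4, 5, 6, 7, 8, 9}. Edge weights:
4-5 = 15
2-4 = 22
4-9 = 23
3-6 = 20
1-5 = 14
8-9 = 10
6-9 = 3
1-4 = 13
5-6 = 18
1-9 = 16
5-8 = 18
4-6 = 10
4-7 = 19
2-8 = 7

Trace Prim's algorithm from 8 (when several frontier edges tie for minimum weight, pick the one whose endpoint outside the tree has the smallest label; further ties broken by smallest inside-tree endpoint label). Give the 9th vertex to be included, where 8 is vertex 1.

Grow the tree from 8 using Prim:
Step 1: frontier [2-8 7, 8-9 10, 5-8 18] → take 2-8 (7); add 2.
Step 2: frontier [2-4 22, 8-9 10, 5-8 18] → take 8-9 (10); add 9.
Step 3: frontier [2-4 22, 5-8 18, 6-9 3, 1-9 16, 4-9 23] → take 6-9 (3); add 6.
Step 4: frontier [2-4 22, 4-6 10, 5-6 18, 3-6 20, 5-8 18, 1-9 16, 4-9 23] → take 4-6 (10); add 4.
Step 5: frontier [1-4 13, 4-5 15, 4-7 19, 5-6 18, 3-6 20, 5-8 18, 1-9 16] → take 1-4 (13); add 1.
Step 6: frontier [1-5 14, 4-5 15, 4-7 19, 5-6 18, 3-6 20, 5-8 18] → take 1-5 (14); add 5.
Step 7: frontier [4-7 19, 3-6 20] → take 4-7 (19); add 7.
Step 8: frontier [3-6 20] → take 3-6 (20); add 3.
Vertex order: 8, 2, 9, 6, 4, 1, 5, 7, 3. The 9th vertex is 3.

3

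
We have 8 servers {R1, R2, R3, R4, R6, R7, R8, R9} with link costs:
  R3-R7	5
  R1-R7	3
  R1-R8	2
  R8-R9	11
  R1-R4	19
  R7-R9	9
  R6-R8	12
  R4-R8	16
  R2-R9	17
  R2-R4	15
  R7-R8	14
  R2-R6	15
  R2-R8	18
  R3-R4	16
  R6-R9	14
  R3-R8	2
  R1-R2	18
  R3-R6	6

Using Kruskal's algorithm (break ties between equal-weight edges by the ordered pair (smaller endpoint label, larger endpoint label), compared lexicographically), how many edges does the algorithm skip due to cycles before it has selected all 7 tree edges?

Kruskal: consider edges lightest-first.
R1-R8 (2): add — endpoints in different components.
R3-R8 (2): add — endpoints in different components.
R1-R7 (3): add — endpoints in different components.
R3-R7 (5): skip — R3 and R7 already connected.
R3-R6 (6): add — endpoints in different components.
R7-R9 (9): add — endpoints in different components.
R8-R9 (11): skip — R8 and R9 already connected.
R6-R8 (12): skip — R8 and R6 already connected.
R6-R9 (14): skip — R9 and R6 already connected.
R7-R8 (14): skip — R8 and R7 already connected.
R2-R4 (15): add — endpoints in different components.
R2-R6 (15): add — endpoints in different components.
Edges rejected before the tree was complete: 5.

5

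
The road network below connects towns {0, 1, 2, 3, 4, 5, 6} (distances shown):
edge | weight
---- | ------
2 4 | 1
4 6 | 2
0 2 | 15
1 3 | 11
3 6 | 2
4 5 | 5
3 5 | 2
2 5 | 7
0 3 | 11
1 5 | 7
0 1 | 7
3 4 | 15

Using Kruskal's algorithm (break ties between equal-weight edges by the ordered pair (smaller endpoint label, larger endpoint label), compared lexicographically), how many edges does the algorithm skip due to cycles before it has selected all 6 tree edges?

Kruskal's algorithm — process edges by increasing weight (ties by edge label):
2 4 (1): add. Components now {0} {1} {2,4} {3} {5} {6}
3 5 (2): add. Components now {0} {1} {2,4} {3,5} {6}
3 6 (2): add. Components now {0} {1} {2,4} {3,5,6}
4 6 (2): add. Components now {0} {1} {2,3,4,5,6}
4 5 (5): skip — 4 and 5 already connected.
0 1 (7): add. Components now {0,1} {2,3,4,5,6}
1 5 (7): add. Components now {0,1,2,3,4,5,6}
Edges rejected before the tree was complete: 1.

1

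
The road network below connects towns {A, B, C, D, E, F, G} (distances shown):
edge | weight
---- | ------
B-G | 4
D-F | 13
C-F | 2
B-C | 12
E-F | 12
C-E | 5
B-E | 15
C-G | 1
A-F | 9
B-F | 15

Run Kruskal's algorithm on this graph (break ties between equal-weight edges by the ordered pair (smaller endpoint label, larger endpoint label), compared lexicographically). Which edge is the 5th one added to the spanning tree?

A-F

Kruskal's algorithm — process edges by increasing weight (ties by edge label):
C-G (1): add — endpoints in different components.
C-F (2): add — endpoints in different components.
B-G (4): add — endpoints in different components.
C-E (5): add — endpoints in different components.
A-F (9): add — endpoints in different components.
B-C (12): skip — B and C already connected.
E-F (12): skip — E and F already connected.
D-F (13): add — endpoints in different components.
The 5th edge added is A-F.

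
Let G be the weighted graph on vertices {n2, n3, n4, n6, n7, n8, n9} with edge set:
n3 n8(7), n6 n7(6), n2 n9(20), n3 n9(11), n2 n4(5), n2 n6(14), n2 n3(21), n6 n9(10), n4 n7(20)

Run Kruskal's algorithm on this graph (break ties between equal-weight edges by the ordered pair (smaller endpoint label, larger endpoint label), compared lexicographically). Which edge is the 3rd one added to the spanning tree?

Kruskal: consider edges lightest-first.
n2 n4 (5): add. Components now {n8} {n3} {n6} {n9} {n2,n4} {n7}
n6 n7 (6): add. Components now {n8} {n3} {n6,n7} {n9} {n2,n4}
n3 n8 (7): add. Components now {n3,n8} {n6,n7} {n9} {n2,n4}
n6 n9 (10): add. Components now {n3,n8} {n6,n7,n9} {n2,n4}
n3 n9 (11): add. Components now {n3,n6,n7,n8,n9} {n2,n4}
n2 n6 (14): add. Components now {n2,n3,n4,n6,n7,n8,n9}
The 3rd edge added is n3 n8.

n3-n8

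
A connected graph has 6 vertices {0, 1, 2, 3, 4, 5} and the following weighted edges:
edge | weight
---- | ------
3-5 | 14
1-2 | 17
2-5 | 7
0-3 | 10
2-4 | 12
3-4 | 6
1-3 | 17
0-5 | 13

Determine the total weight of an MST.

Grow the tree from 1 using Prim:
Step 1: cheapest edge leaving the tree is 1-2 (17); add 2.
Step 2: cheapest edge leaving the tree is 2-5 (7); add 5.
Step 3: cheapest edge leaving the tree is 2-4 (12); add 4.
Step 4: cheapest edge leaving the tree is 3-4 (6); add 3.
Step 5: cheapest edge leaving the tree is 0-3 (10); add 0.
MST edges: 1-2, 2-5, 2-4, 3-4, 0-3; total weight 17+7+12+6+10 = 52.

52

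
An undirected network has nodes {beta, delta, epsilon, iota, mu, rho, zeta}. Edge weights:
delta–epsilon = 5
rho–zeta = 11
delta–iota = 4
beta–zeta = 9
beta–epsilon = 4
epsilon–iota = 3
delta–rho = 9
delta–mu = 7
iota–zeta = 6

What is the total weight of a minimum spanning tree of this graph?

Prim's algorithm from beta:
Step 1: frontier [beta–epsilon 4, beta–zeta 9] → take beta–epsilon (4); add epsilon.
Step 2: frontier [beta–zeta 9, epsilon–iota 3, delta–epsilon 5] → take epsilon–iota (3); add iota.
Step 3: frontier [beta–zeta 9, delta–epsilon 5, delta–iota 4, iota–zeta 6] → take delta–iota (4); add delta.
Step 4: frontier [beta–zeta 9, delta–mu 7, delta–rho 9, iota–zeta 6] → take iota–zeta (6); add zeta.
Step 5: frontier [delta–mu 7, delta–rho 9, rho–zeta 11] → take delta–mu (7); add mu.
Step 6: frontier [delta–rho 9, rho–zeta 11] → take delta–rho (9); add rho.
MST edges: beta–epsilon, epsilon–iota, delta–iota, iota–zeta, delta–mu, delta–rho; total weight 4+3+4+6+7+9 = 33.

33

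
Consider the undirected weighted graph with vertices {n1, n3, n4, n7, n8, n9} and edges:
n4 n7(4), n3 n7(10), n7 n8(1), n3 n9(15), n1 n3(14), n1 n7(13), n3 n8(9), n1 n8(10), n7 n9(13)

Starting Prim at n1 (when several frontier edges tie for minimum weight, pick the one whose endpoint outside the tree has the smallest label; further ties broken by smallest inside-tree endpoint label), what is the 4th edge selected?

n3-n8

Prim's algorithm from n1:
Step 1: cheapest edge leaving the tree is n1 n8 (10); add n8.
Step 2: cheapest edge leaving the tree is n7 n8 (1); add n7.
Step 3: cheapest edge leaving the tree is n4 n7 (4); add n4.
Step 4: cheapest edge leaving the tree is n3 n8 (9); add n3.
Step 5: cheapest edge leaving the tree is n7 n9 (13); add n9.
The 4th edge added is n3 n8.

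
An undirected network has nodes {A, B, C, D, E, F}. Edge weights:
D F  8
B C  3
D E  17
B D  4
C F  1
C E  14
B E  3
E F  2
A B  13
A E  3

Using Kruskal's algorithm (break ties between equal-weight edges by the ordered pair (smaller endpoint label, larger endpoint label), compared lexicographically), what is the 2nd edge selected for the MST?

Kruskal's algorithm — process edges by increasing weight (ties by edge label):
C F (1): add — endpoints in different components.
E F (2): add — endpoints in different components.
A E (3): add — endpoints in different components.
B C (3): add — endpoints in different components.
B E (3): skip — B and E already connected.
B D (4): add — endpoints in different components.
The 2nd edge added is E F.

E-F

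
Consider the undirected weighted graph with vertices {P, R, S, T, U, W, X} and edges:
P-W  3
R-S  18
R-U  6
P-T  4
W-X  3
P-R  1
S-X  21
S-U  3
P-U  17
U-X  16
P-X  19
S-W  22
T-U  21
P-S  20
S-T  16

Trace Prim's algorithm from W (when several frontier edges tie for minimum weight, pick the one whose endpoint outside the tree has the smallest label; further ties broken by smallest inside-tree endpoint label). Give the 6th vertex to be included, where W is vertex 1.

Prim's algorithm from W:
Step 1: cheapest edge leaving the tree is P-W (3); add P.
Step 2: cheapest edge leaving the tree is P-R (1); add R.
Step 3: cheapest edge leaving the tree is W-X (3); add X.
Step 4: cheapest edge leaving the tree is P-T (4); add T.
Step 5: cheapest edge leaving the tree is R-U (6); add U.
Step 6: cheapest edge leaving the tree is S-U (3); add S.
Vertex order: W, P, R, X, T, U, S. The 6th vertex is U.

U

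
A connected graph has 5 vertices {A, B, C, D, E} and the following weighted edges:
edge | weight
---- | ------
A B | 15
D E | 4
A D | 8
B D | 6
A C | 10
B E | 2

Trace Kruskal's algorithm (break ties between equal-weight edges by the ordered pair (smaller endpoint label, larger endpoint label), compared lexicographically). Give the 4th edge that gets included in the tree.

Sort edges by weight, then run Kruskal:
B E (2): add — endpoints in different components.
D E (4): add — endpoints in different components.
B D (6): skip — B and D already connected.
A D (8): add — endpoints in different components.
A C (10): add — endpoints in different components.
The 4th edge added is A C.

A-C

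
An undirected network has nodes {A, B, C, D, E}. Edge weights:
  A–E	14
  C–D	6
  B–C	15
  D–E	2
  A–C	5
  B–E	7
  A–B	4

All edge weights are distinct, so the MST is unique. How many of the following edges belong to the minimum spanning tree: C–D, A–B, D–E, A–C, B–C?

Kruskal's algorithm — process edges by increasing weight (ties by edge label):
D–E (2): add — endpoints in different components.
A–B (4): add — endpoints in different components.
A–C (5): add — endpoints in different components.
C–D (6): add — endpoints in different components.
MST edge set: {D–E, A–B, A–C, C–D}.
Of the listed edges, {C–D, A–B, D–E, A–C} are in the MST → 4.

4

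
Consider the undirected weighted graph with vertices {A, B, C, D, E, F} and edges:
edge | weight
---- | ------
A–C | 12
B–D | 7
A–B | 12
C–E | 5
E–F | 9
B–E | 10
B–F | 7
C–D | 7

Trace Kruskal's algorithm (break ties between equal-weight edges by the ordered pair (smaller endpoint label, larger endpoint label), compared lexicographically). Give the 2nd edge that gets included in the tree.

B-D

Sort edges by weight, then run Kruskal:
C–E (5): add — endpoints in different components.
B–D (7): add — endpoints in different components.
B–F (7): add — endpoints in different components.
C–D (7): add — endpoints in different components.
E–F (9): skip — E and F already connected.
B–E (10): skip — B and E already connected.
A–B (12): add — endpoints in different components.
The 2nd edge added is B–D.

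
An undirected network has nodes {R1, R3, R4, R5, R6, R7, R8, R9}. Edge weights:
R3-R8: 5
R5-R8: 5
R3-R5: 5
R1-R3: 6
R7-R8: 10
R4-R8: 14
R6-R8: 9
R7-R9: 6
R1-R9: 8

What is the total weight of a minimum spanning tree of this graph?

Prim's algorithm from R3:
Step 1: cheapest edge leaving the tree is R3-R5 (5); add R5.
Step 2: cheapest edge leaving the tree is R3-R8 (5); add R8.
Step 3: cheapest edge leaving the tree is R1-R3 (6); add R1.
Step 4: cheapest edge leaving the tree is R1-R9 (8); add R9.
Step 5: cheapest edge leaving the tree is R7-R9 (6); add R7.
Step 6: cheapest edge leaving the tree is R6-R8 (9); add R6.
Step 7: cheapest edge leaving the tree is R4-R8 (14); add R4.
MST edges: R3-R5, R3-R8, R1-R3, R1-R9, R7-R9, R6-R8, R4-R8; total weight 5+5+6+8+6+9+14 = 53.

53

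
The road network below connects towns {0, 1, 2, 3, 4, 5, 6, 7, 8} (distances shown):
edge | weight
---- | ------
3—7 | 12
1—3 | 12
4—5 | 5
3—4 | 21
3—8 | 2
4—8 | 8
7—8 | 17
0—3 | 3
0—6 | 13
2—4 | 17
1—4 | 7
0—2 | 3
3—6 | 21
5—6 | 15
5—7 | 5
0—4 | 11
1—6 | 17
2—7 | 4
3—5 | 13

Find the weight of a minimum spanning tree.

Grow the tree from 8 using Prim:
Step 1: cheapest edge leaving the tree is 3—8 (2); add 3.
Step 2: cheapest edge leaving the tree is 0—3 (3); add 0.
Step 3: cheapest edge leaving the tree is 0—2 (3); add 2.
Step 4: cheapest edge leaving the tree is 2—7 (4); add 7.
Step 5: cheapest edge leaving the tree is 5—7 (5); add 5.
Step 6: cheapest edge leaving the tree is 4—5 (5); add 4.
Step 7: cheapest edge leaving the tree is 1—4 (7); add 1.
Step 8: cheapest edge leaving the tree is 0—6 (13); add 6.
MST edges: 3—8, 0—3, 0—2, 2—7, 5—7, 4—5, 1—4, 0—6; total weight 2+3+3+4+5+5+7+13 = 42.

42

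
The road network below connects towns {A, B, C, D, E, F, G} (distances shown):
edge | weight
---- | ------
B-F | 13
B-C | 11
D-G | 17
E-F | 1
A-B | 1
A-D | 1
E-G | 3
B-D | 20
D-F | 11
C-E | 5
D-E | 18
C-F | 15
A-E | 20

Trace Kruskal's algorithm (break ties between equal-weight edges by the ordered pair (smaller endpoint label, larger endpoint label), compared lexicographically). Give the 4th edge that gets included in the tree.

Sort edges by weight, then run Kruskal:
A-B (1): add. Components now {A,B} {C} {D} {E} {F} {G}
A-D (1): add. Components now {A,B,D} {C} {E} {F} {G}
E-F (1): add. Components now {A,B,D} {C} {E,F} {G}
E-G (3): add. Components now {A,B,D} {C} {E,F,G}
C-E (5): add. Components now {A,B,D} {C,E,F,G}
B-C (11): add. Components now {A,B,C,D,E,F,G}
The 4th edge added is E-G.

E-G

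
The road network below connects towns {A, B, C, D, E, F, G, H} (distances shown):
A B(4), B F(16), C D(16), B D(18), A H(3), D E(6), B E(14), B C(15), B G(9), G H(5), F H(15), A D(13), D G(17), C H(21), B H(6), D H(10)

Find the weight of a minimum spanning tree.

58

Sort edges by weight, then run Kruskal:
A H (3): add — endpoints in different components.
A B (4): add — endpoints in different components.
G H (5): add — endpoints in different components.
B H (6): skip — B and H already connected.
D E (6): add — endpoints in different components.
B G (9): skip — B and G already connected.
D H (10): add — endpoints in different components.
A D (13): skip — A and D already connected.
B E (14): skip — B and E already connected.
B C (15): add — endpoints in different components.
F H (15): add — endpoints in different components.
MST edges: A H, A B, G H, D E, D H, B C, F H; total weight 3+4+5+6+10+15+15 = 58.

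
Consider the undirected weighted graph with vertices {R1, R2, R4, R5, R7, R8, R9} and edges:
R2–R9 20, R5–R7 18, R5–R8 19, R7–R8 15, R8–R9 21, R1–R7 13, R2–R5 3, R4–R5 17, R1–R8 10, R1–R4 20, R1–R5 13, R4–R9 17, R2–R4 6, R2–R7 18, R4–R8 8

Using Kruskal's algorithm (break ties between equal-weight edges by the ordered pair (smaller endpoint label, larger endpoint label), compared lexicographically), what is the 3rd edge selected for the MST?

R4-R8

Kruskal: consider edges lightest-first.
R2–R5 (3): add — endpoints in different components.
R2–R4 (6): add — endpoints in different components.
R4–R8 (8): add — endpoints in different components.
R1–R8 (10): add — endpoints in different components.
R1–R5 (13): skip — R5 and R1 already connected.
R1–R7 (13): add — endpoints in different components.
R7–R8 (15): skip — R8 and R7 already connected.
R4–R5 (17): skip — R4 and R5 already connected.
R4–R9 (17): add — endpoints in different components.
The 3rd edge added is R4–R8.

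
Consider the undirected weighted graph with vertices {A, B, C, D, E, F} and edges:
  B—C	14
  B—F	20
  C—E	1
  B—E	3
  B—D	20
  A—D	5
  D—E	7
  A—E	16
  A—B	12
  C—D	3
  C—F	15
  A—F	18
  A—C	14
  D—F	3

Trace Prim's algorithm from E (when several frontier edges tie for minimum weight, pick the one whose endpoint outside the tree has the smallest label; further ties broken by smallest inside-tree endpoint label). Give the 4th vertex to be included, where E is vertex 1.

Prim, starting at E.
Step 1: frontier [C—E 1, B—E 3, D—E 7, A—E 16] → take C—E (1); add C.
Step 2: frontier [C—D 3, A—C 14, B—C 14, C—F 15, B—E 3, D—E 7, A—E 16] → take B—E (3); add B.
Step 3: frontier [A—B 12, B—D 20, B—F 20, C—D 3, A—C 14, C—F 15, D—E 7, A—E 16] → take C—D (3); add D.
Step 4: frontier [A—B 12, B—F 20, A—C 14, C—F 15, D—F 3, A—D 5, A—E 16] → take D—F (3); add F.
Step 5: frontier [A—B 12, A—C 14, A—D 5, A—E 16, A—F 18] → take A—D (5); add A.
Vertex order: E, C, B, D, F, A. The 4th vertex is D.

D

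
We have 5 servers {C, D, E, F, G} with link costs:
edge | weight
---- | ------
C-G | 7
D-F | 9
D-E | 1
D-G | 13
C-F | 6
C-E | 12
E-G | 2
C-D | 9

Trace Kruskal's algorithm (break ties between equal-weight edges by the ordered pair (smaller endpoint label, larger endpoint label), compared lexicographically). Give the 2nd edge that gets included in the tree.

Sort edges by weight, then run Kruskal:
D-E (1): add — endpoints in different components.
E-G (2): add — endpoints in different components.
C-F (6): add — endpoints in different components.
C-G (7): add — endpoints in different components.
The 2nd edge added is E-G.

E-G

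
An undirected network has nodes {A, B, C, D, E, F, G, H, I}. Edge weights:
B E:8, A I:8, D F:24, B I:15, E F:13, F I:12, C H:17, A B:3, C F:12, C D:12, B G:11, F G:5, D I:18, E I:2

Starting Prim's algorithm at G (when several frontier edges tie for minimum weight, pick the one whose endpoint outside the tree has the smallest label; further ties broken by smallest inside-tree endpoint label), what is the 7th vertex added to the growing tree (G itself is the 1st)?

C

Grow the tree from G using Prim:
Step 1: cheapest edge leaving the tree is F G (5); add F.
Step 2: cheapest edge leaving the tree is B G (11); add B.
Step 3: cheapest edge leaving the tree is A B (3); add A.
Step 4: cheapest edge leaving the tree is B E (8); add E.
Step 5: cheapest edge leaving the tree is E I (2); add I.
Step 6: cheapest edge leaving the tree is C F (12); add C.
Step 7: cheapest edge leaving the tree is C D (12); add D.
Step 8: cheapest edge leaving the tree is C H (17); add H.
Vertex order: G, F, B, A, E, I, C, D, H. The 7th vertex is C.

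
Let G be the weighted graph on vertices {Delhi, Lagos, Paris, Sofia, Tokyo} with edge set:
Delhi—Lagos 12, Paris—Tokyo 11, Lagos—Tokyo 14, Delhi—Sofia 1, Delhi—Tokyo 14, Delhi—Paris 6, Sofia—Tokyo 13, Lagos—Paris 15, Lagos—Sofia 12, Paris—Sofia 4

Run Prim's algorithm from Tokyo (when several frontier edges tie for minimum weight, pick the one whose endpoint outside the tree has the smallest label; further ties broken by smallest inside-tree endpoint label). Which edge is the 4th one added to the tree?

Delhi-Lagos

Grow the tree from Tokyo using Prim:
Step 1: frontier [Paris—Tokyo 11, Sofia—Tokyo 13, Delhi—Tokyo 14, Lagos—Tokyo 14] → take Paris—Tokyo (11); add Paris.
Step 2: frontier [Paris—Sofia 4, Delhi—Paris 6, Lagos—Paris 15, Sofia—Tokyo 13, Delhi—Tokyo 14, Lagos—Tokyo 14] → take Paris—Sofia (4); add Sofia.
Step 3: frontier [Delhi—Paris 6, Lagos—Paris 15, Delhi—Sofia 1, Lagos—Sofia 12, Delhi—Tokyo 14, Lagos—Tokyo 14] → take Delhi—Sofia (1); add Delhi.
Step 4: frontier [Delhi—Lagos 12, Lagos—Paris 15, Lagos—Sofia 12, Lagos—Tokyo 14] → take Delhi—Lagos (12); add Lagos.
The 4th edge added is Delhi—Lagos.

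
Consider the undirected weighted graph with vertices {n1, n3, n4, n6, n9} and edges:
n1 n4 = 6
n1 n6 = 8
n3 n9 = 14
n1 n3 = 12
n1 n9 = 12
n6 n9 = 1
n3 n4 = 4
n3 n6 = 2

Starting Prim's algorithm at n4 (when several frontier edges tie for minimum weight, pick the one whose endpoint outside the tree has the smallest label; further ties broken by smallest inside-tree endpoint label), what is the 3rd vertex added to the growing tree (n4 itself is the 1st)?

Prim's algorithm from n4:
Step 1: frontier [n3 n4 4, n1 n4 6] → take n3 n4 (4); add n3.
Step 2: frontier [n3 n6 2, n1 n3 12, n3 n9 14, n1 n4 6] → take n3 n6 (2); add n6.
Step 3: frontier [n1 n3 12, n3 n9 14, n1 n4 6, n6 n9 1, n1 n6 8] → take n6 n9 (1); add n9.
Step 4: frontier [n1 n3 12, n1 n4 6, n1 n6 8, n1 n9 12] → take n1 n4 (6); add n1.
Vertex order: n4, n3, n6, n9, n1. The 3rd vertex is n6.

n6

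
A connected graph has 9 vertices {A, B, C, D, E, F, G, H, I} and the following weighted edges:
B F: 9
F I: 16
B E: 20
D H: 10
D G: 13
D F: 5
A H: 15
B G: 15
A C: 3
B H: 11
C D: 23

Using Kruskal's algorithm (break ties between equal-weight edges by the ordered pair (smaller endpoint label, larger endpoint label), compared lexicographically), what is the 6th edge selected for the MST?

A-H

Kruskal's algorithm — process edges by increasing weight (ties by edge label):
A C (3): add — endpoints in different components.
D F (5): add — endpoints in different components.
B F (9): add — endpoints in different components.
D H (10): add — endpoints in different components.
B H (11): skip — B and H already connected.
D G (13): add — endpoints in different components.
A H (15): add — endpoints in different components.
B G (15): skip — B and G already connected.
F I (16): add — endpoints in different components.
B E (20): add — endpoints in different components.
The 6th edge added is A H.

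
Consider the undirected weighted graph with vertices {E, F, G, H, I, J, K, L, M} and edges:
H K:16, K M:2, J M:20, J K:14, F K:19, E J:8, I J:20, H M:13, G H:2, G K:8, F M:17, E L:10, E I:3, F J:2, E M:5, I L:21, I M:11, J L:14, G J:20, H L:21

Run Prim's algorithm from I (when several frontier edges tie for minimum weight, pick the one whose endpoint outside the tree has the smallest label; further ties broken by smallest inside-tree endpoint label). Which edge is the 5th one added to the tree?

Prim's algorithm from I:
Step 1: cheapest edge leaving the tree is E I (3); add E.
Step 2: cheapest edge leaving the tree is E M (5); add M.
Step 3: cheapest edge leaving the tree is K M (2); add K.
Step 4: cheapest edge leaving the tree is G K (8); add G.
Step 5: cheapest edge leaving the tree is G H (2); add H.
Step 6: cheapest edge leaving the tree is E J (8); add J.
Step 7: cheapest edge leaving the tree is F J (2); add F.
Step 8: cheapest edge leaving the tree is E L (10); add L.
The 5th edge added is G H.

G-H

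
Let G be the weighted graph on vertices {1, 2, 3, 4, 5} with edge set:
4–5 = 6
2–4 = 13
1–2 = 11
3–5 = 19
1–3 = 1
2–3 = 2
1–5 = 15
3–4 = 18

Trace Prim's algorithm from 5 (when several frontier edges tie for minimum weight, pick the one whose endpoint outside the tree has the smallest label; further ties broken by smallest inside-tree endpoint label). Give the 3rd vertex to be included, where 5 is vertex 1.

2

Prim, starting at 5.
Step 1: frontier [4–5 6, 1–5 15, 3–5 19] → take 4–5 (6); add 4.
Step 2: frontier [2–4 13, 3–4 18, 1–5 15, 3–5 19] → take 2–4 (13); add 2.
Step 3: frontier [2–3 2, 1–2 11, 3–4 18, 1–5 15, 3–5 19] → take 2–3 (2); add 3.
Step 4: frontier [1–2 11, 1–3 1, 1–5 15] → take 1–3 (1); add 1.
Vertex order: 5, 4, 2, 3, 1. The 3rd vertex is 2.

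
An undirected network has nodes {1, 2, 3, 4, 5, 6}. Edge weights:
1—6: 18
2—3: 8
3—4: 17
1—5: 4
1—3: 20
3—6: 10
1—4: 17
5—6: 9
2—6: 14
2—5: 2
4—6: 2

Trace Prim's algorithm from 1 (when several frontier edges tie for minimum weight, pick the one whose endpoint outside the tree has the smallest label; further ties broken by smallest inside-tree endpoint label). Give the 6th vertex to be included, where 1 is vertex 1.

Grow the tree from 1 using Prim:
Step 1: frontier [1—5 4, 1—4 17, 1—6 18, 1—3 20] → take 1—5 (4); add 5.
Step 2: frontier [1—4 17, 1—6 18, 1—3 20, 2—5 2, 5—6 9] → take 2—5 (2); add 2.
Step 3: frontier [1—4 17, 1—6 18, 1—3 20, 2—3 8, 2—6 14, 5—6 9] → take 2—3 (8); add 3.
Step 4: frontier [1—4 17, 1—6 18, 2—6 14, 3—6 10, 3—4 17, 5—6 9] → take 5—6 (9); add 6.
Step 5: frontier [1—4 17, 3—4 17, 4—6 2] → take 4—6 (2); add 4.
Vertex order: 1, 5, 2, 3, 6, 4. The 6th vertex is 4.

4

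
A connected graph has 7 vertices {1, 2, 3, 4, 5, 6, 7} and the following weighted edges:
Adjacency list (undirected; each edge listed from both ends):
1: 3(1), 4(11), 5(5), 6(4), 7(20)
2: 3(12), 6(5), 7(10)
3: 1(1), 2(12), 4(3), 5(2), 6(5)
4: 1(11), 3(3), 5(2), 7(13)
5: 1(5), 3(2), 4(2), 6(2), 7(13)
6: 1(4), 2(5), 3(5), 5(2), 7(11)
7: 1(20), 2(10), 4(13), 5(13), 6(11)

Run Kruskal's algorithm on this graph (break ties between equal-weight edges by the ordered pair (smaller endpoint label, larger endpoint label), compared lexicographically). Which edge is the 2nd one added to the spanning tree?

3-5

Sort edges by weight, then run Kruskal:
1 3 (1): add — endpoints in different components.
3 5 (2): add — endpoints in different components.
4 5 (2): add — endpoints in different components.
5 6 (2): add — endpoints in different components.
3 4 (3): skip — 3 and 4 already connected.
1 6 (4): skip — 1 and 6 already connected.
1 5 (5): skip — 1 and 5 already connected.
2 6 (5): add — endpoints in different components.
3 6 (5): skip — 3 and 6 already connected.
2 7 (10): add — endpoints in different components.
The 2nd edge added is 3 5.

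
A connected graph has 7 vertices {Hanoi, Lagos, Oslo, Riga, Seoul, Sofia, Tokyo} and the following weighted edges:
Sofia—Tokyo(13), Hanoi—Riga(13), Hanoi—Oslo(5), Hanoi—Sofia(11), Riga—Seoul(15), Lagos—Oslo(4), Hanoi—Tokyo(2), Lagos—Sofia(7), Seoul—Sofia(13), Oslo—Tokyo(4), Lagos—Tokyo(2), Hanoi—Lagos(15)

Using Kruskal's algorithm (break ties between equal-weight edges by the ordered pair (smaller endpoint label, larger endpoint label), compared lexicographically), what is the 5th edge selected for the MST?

Kruskal: consider edges lightest-first.
Hanoi—Tokyo (2): add — endpoints in different components.
Lagos—Tokyo (2): add — endpoints in different components.
Lagos—Oslo (4): add — endpoints in different components.
Oslo—Tokyo (4): skip — Tokyo and Oslo already connected.
Hanoi—Oslo (5): skip — Hanoi and Oslo already connected.
Lagos—Sofia (7): add — endpoints in different components.
Hanoi—Sofia (11): skip — Hanoi and Sofia already connected.
Hanoi—Riga (13): add — endpoints in different components.
Seoul—Sofia (13): add — endpoints in different components.
The 5th edge added is Hanoi—Riga.

Hanoi-Riga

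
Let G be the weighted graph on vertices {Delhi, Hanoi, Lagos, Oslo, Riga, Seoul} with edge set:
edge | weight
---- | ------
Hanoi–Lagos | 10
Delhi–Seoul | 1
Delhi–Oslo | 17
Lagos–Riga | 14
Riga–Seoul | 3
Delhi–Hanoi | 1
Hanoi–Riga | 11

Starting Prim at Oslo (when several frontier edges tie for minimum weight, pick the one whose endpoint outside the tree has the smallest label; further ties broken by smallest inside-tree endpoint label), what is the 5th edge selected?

Grow the tree from Oslo using Prim:
Step 1: cheapest edge leaving the tree is Delhi–Oslo (17); add Delhi.
Step 2: cheapest edge leaving the tree is Delhi–Hanoi (1); add Hanoi.
Step 3: cheapest edge leaving the tree is Delhi–Seoul (1); add Seoul.
Step 4: cheapest edge leaving the tree is Riga–Seoul (3); add Riga.
Step 5: cheapest edge leaving the tree is Hanoi–Lagos (10); add Lagos.
The 5th edge added is Hanoi–Lagos.

Hanoi-Lagos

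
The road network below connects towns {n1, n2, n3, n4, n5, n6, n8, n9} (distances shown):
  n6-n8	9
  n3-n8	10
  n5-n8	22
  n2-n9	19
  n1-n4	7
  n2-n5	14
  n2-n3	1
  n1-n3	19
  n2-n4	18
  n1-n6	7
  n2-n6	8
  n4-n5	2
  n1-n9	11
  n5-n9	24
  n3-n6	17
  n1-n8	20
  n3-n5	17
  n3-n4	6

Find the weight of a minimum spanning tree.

Grow the tree from n6 using Prim:
Step 1: cheapest edge leaving the tree is n1-n6 (7); add n1.
Step 2: cheapest edge leaving the tree is n1-n4 (7); add n4.
Step 3: cheapest edge leaving the tree is n4-n5 (2); add n5.
Step 4: cheapest edge leaving the tree is n3-n4 (6); add n3.
Step 5: cheapest edge leaving the tree is n2-n3 (1); add n2.
Step 6: cheapest edge leaving the tree is n6-n8 (9); add n8.
Step 7: cheapest edge leaving the tree is n1-n9 (11); add n9.
MST edges: n1-n6, n1-n4, n4-n5, n3-n4, n2-n3, n6-n8, n1-n9; total weight 7+7+2+6+1+9+11 = 43.

43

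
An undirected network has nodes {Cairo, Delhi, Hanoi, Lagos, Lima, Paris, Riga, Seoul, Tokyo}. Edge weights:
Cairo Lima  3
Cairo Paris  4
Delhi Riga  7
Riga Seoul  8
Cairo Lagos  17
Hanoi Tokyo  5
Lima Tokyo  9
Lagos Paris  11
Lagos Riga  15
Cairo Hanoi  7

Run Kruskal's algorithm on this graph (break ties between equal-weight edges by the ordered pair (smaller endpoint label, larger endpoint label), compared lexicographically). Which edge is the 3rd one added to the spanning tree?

Kruskal: consider edges lightest-first.
Cairo Lima (3): add — endpoints in different components.
Cairo Paris (4): add — endpoints in different components.
Hanoi Tokyo (5): add — endpoints in different components.
Cairo Hanoi (7): add — endpoints in different components.
Delhi Riga (7): add — endpoints in different components.
Riga Seoul (8): add — endpoints in different components.
Lima Tokyo (9): skip — Lima and Tokyo already connected.
Lagos Paris (11): add — endpoints in different components.
Lagos Riga (15): add — endpoints in different components.
The 3rd edge added is Hanoi Tokyo.

Hanoi-Tokyo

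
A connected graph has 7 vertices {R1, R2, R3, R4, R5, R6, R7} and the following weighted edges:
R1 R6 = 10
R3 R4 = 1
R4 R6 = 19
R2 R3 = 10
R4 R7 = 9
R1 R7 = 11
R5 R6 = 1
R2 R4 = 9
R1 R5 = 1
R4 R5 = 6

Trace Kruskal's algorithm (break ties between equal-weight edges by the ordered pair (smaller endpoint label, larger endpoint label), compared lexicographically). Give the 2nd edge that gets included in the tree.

R3-R4

Kruskal: consider edges lightest-first.
R1 R5 (1): add — endpoints in different components.
R3 R4 (1): add — endpoints in different components.
R5 R6 (1): add — endpoints in different components.
R4 R5 (6): add — endpoints in different components.
R2 R4 (9): add — endpoints in different components.
R4 R7 (9): add — endpoints in different components.
The 2nd edge added is R3 R4.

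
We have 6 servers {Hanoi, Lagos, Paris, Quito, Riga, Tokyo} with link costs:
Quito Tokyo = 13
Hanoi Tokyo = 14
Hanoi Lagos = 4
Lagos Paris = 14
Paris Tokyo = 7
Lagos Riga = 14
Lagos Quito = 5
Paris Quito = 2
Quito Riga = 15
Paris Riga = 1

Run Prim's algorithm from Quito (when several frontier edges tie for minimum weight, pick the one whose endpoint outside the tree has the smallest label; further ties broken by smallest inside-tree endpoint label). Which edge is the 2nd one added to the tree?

Paris-Riga

Prim's algorithm from Quito:
Step 1: frontier [Paris Quito 2, Lagos Quito 5, Quito Tokyo 13, Quito Riga 15] → take Paris Quito (2); add Paris.
Step 2: frontier [Paris Riga 1, Paris Tokyo 7, Lagos Paris 14, Lagos Quito 5, Quito Tokyo 13, Quito Riga 15] → take Paris Riga (1); add Riga.
Step 3: frontier [Paris Tokyo 7, Lagos Paris 14, Lagos Quito 5, Quito Tokyo 13, Lagos Riga 14] → take Lagos Quito (5); add Lagos.
Step 4: frontier [Hanoi Lagos 4, Paris Tokyo 7, Quito Tokyo 13] → take Hanoi Lagos (4); add Hanoi.
Step 5: frontier [Hanoi Tokyo 14, Paris Tokyo 7, Quito Tokyo 13] → take Paris Tokyo (7); add Tokyo.
The 2nd edge added is Paris Riga.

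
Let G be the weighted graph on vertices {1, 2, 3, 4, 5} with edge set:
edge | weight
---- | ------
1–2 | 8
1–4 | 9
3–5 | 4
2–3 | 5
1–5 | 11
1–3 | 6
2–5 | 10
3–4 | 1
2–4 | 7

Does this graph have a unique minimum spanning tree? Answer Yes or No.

Yes

Sort edges by weight, then run Kruskal:
3–4 (1): add. Components now {1} {2} {3,4} {5}
3–5 (4): add. Components now {1} {2} {3,4,5}
2–3 (5): add. Components now {1} {2,3,4,5}
1–3 (6): add. Components now {1,2,3,4,5}
Every non-tree edge has weight strictly greater than the heaviest edge on the tree path between its endpoints, so the MST is unique.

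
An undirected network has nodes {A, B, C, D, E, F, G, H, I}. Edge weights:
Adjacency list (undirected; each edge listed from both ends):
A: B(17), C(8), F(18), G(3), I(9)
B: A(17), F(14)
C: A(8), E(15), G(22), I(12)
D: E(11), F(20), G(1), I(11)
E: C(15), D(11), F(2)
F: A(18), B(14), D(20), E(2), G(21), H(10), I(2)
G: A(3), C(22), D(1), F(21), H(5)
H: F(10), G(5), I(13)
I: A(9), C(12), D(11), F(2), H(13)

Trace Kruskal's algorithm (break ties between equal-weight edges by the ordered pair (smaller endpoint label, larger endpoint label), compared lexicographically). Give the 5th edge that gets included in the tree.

G-H

Sort edges by weight, then run Kruskal:
D–G (1): add — endpoints in different components.
E–F (2): add — endpoints in different components.
F–I (2): add — endpoints in different components.
A–G (3): add — endpoints in different components.
G–H (5): add — endpoints in different components.
A–C (8): add — endpoints in different components.
A–I (9): add — endpoints in different components.
F–H (10): skip — F and H already connected.
D–E (11): skip — D and E already connected.
D–I (11): skip — D and I already connected.
C–I (12): skip — C and I already connected.
H–I (13): skip — H and I already connected.
B–F (14): add — endpoints in different components.
The 5th edge added is G–H.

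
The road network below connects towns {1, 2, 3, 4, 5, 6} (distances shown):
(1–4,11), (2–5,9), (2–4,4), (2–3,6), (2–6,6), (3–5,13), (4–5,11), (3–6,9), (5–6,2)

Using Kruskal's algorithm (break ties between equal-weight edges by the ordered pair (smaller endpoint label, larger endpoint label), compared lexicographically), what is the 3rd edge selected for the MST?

2-3

Kruskal: consider edges lightest-first.
5–6 (2): add — endpoints in different components.
2–4 (4): add — endpoints in different components.
2–3 (6): add — endpoints in different components.
2–6 (6): add — endpoints in different components.
2–5 (9): skip — 2 and 5 already connected.
3–6 (9): skip — 3 and 6 already connected.
1–4 (11): add — endpoints in different components.
The 3rd edge added is 2–3.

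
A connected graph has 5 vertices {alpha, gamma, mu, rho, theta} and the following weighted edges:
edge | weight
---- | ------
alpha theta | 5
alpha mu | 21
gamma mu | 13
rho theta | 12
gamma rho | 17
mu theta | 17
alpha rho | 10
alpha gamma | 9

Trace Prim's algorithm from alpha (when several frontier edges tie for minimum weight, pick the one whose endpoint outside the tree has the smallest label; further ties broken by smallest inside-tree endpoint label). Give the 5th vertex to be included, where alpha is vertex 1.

mu

Prim's algorithm from alpha:
Step 1: frontier [alpha theta 5, alpha gamma 9, alpha rho 10, alpha mu 21] → take alpha theta (5); add theta.
Step 2: frontier [alpha gamma 9, alpha rho 10, alpha mu 21, rho theta 12, mu theta 17] → take alpha gamma (9); add gamma.
Step 3: frontier [alpha rho 10, alpha mu 21, gamma mu 13, gamma rho 17, rho theta 12, mu theta 17] → take alpha rho (10); add rho.
Step 4: frontier [alpha mu 21, gamma mu 13, mu theta 17] → take gamma mu (13); add mu.
Vertex order: alpha, theta, gamma, rho, mu. The 5th vertex is mu.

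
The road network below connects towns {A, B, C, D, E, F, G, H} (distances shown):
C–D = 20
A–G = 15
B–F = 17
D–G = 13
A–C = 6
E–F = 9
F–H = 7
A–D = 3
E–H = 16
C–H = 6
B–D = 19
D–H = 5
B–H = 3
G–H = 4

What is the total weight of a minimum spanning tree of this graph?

37

Kruskal's algorithm — process edges by increasing weight (ties by edge label):
A–D (3): add — endpoints in different components.
B–H (3): add — endpoints in different components.
G–H (4): add — endpoints in different components.
D–H (5): add — endpoints in different components.
A–C (6): add — endpoints in different components.
C–H (6): skip — C and H already connected.
F–H (7): add — endpoints in different components.
E–F (9): add — endpoints in different components.
MST edges: A–D, B–H, G–H, D–H, A–C, F–H, E–F; total weight 3+3+4+5+6+7+9 = 37.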